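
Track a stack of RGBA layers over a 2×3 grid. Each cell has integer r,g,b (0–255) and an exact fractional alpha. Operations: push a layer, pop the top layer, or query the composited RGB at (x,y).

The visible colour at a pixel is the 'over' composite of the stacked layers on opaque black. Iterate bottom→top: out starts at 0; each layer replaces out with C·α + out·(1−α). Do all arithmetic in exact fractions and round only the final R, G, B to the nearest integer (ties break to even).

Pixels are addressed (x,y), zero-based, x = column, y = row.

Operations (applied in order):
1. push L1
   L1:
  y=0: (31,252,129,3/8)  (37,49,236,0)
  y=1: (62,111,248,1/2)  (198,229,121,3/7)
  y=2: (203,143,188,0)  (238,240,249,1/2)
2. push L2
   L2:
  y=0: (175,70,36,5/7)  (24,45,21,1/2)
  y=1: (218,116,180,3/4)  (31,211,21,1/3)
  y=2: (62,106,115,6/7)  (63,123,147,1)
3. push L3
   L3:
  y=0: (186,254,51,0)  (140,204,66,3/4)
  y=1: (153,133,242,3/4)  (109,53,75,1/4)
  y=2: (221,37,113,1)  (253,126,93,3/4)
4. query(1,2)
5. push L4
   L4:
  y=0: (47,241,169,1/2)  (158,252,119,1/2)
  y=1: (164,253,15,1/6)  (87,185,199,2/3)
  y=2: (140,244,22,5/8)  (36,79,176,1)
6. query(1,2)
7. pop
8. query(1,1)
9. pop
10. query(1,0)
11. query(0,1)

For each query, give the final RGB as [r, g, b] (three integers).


query (1,2) [L1,L2,L3] — begin 0,0,0
+L1 (α=1/2) → [119, 120, 249/2]
+L2 (α=1) → [63, 123, 147]
+L3 (α=3/4) → [411/2, 501/4, 213/2]
→ [206, 125, 106]

(1,2) stack=L1,L2,L3,L4; from [0,0,0]:
after L1 α=1/2: [119, 120, 249/2]
after L2 α=1: [63, 123, 147]
after L3 α=3/4: [411/2, 501/4, 213/2]
after L4 α=1: [36, 79, 176]
rounded: [36, 79, 176]

(1,1) stack=L1,L2,L3; from [0,0,0]:
L1 α=3/7: [594/7, 687/7, 363/7]
L2 α=1/3: [1405/21, 2851/21, 291/7]
L3 α=1/4: [542/7, 1611/14, 699/14]
→ [77, 115, 50]

at x=1,y=0 over L1,L2:
L1 α=0: [0, 0, 0]
L2 α=1/2: [12, 45/2, 21/2]
→ [12, 22, 10]

(0,1) stack=L1,L2; from [0,0,0]:
+L1 (α=1/2) → [31, 111/2, 124]
+L2 (α=3/4) → [685/4, 807/8, 166]
= [171, 101, 166]


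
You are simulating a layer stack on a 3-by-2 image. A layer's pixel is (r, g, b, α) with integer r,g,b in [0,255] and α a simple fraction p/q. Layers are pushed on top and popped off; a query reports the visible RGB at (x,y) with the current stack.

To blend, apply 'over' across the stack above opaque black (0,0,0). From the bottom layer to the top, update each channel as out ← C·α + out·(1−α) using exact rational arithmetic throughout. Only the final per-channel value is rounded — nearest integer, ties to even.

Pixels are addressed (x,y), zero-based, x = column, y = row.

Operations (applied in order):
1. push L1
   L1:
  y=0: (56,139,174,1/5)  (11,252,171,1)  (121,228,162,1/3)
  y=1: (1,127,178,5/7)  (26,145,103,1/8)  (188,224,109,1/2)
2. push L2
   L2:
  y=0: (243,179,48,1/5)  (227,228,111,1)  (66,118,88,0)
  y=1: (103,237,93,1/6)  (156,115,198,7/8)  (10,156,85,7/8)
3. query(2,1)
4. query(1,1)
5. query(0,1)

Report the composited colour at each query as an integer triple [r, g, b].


(2,1) stack=L1,L2; from [0,0,0]:
L1 α=1/2: [94, 112, 109/2]
L2 α=7/8: [41/2, 301/2, 1299/16]
= [20, 150, 81]

(1,1) stack=L1,L2; from [0,0,0]:
after L1 α=1/8: [13/4, 145/8, 103/8]
after L2 α=7/8: [4381/32, 6585/64, 11191/64]
rounded: [137, 103, 175]

at x=0,y=1 over L1,L2:
after L1 α=5/7: [5/7, 635/7, 890/7]
after L2 α=1/6: [373/21, 2417/21, 5101/42]
→ [18, 115, 121]


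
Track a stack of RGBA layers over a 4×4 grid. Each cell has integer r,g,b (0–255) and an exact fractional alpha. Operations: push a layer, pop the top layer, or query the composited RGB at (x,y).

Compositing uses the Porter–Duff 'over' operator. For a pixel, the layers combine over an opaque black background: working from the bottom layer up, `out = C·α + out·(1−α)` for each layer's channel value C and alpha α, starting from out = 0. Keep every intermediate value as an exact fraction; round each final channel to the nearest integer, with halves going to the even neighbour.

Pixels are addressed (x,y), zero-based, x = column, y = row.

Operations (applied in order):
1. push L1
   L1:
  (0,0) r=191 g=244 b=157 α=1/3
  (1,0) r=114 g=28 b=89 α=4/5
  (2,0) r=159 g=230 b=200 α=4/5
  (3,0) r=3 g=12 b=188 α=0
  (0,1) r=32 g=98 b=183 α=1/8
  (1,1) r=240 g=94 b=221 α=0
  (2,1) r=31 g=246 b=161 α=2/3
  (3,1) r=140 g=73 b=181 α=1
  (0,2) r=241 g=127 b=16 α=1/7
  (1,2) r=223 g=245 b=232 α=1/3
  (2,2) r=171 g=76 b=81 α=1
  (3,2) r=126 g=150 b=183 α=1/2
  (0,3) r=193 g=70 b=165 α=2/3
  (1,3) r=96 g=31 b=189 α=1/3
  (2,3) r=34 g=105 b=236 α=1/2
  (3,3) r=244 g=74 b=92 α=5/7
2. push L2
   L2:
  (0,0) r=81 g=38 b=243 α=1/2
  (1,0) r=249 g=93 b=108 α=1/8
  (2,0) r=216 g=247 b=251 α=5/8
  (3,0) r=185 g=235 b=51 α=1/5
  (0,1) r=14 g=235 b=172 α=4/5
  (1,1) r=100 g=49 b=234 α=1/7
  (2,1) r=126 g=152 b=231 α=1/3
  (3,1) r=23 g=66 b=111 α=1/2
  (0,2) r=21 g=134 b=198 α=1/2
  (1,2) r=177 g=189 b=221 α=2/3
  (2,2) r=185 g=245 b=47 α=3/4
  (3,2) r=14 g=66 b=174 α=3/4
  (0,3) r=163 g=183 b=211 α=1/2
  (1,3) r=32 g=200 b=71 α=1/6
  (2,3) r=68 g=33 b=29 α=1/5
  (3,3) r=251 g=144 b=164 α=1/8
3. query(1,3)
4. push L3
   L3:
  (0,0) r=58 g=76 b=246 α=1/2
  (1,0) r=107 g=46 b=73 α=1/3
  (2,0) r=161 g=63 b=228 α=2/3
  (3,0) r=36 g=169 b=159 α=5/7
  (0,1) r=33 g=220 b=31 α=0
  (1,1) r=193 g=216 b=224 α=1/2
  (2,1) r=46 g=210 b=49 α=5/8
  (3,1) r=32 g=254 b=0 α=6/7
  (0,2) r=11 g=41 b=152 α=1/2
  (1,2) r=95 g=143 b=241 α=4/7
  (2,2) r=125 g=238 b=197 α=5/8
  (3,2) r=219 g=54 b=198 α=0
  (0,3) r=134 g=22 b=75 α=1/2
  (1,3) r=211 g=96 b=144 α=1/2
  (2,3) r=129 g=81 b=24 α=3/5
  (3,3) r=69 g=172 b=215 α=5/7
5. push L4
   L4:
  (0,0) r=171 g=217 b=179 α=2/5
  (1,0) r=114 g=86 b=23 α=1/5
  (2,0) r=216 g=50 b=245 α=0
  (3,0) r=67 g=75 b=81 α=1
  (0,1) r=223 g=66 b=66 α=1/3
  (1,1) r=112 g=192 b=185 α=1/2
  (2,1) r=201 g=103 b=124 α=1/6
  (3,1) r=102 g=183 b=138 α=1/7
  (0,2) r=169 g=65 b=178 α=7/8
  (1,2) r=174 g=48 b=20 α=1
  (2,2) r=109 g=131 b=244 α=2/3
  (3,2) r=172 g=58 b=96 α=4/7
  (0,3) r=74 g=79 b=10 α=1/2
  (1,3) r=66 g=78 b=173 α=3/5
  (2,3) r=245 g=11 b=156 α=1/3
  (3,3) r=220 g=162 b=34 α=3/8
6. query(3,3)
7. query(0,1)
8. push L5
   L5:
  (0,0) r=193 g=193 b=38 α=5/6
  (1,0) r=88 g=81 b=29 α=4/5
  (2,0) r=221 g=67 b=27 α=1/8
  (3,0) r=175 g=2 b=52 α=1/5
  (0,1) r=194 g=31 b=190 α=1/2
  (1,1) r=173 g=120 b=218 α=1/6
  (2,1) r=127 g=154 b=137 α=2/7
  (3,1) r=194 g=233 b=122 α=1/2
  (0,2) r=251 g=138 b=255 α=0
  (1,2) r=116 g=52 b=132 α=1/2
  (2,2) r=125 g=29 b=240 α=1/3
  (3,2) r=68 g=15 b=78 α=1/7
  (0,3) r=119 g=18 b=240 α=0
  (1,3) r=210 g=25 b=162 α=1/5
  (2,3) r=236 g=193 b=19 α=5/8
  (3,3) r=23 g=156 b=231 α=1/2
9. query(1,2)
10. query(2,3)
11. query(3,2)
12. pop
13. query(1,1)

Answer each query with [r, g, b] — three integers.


(1,3) stack=L1,L2; from [0,0,0]:
after L1 α=1/3: [32, 31/3, 63]
after L2 α=1/6: [32, 755/18, 193/3]
rounded: [32, 42, 64]

(3,3) stack=L1,L2,L3,L4; from [0,0,0]:
after L1 α=5/7: [1220/7, 370/7, 460/7]
after L2 α=1/8: [1471/8, 257/4, 78]
after L3 α=5/7: [2851/28, 1977/14, 1231/7]
after L4 α=3/8: [32735/224, 16689/112, 6869/56]
= [146, 149, 123]

(0,1) stack=L1,L2,L3,L4; from [0,0,0]:
L1 α=1/8: [4, 49/4, 183/8]
L2 α=4/5: [12, 3809/20, 5687/40]
L3 α=0: [12, 3809/20, 5687/40]
L4 α=1/3: [247/3, 4469/30, 7007/60]
→ [82, 149, 117]

at x=1,y=2 over L1,L2,L3,L4,L5:
after L1 α=1/3: [223/3, 245/3, 232/3]
after L2 α=2/3: [1285/9, 1379/9, 1558/9]
after L3 α=4/7: [2425/21, 3095/21, 4450/21]
after L4 α=1: [174, 48, 20]
after L5 α=1/2: [145, 50, 76]
rounded: [145, 50, 76]

query (2,3) [L1,L2,L3,L4,L5] — begin 0,0,0
L1 α=1/2: [17, 105/2, 118]
L2 α=1/5: [136/5, 243/5, 501/5]
L3 α=3/5: [2207/25, 1701/25, 1362/25]
L4 α=1/3: [3513/25, 3677/75, 2208/25]
L5 α=5/8: [40039/200, 13901/100, 8999/200]
→ [200, 139, 45]

(3,2) stack=L1,L2,L3,L4,L5; from [0,0,0]:
after L1 α=1/2: [63, 75, 183/2]
after L2 α=3/4: [105/4, 273/4, 1227/8]
after L3 α=0: [105/4, 273/4, 1227/8]
after L4 α=4/7: [3067/28, 1747/28, 6753/56]
after L5 α=1/7: [10153/98, 5451/98, 22443/196]
rounded: [104, 56, 115]

query (1,1) [L1,L2,L3,L4] — begin 0,0,0
L1 α=0: [0, 0, 0]
L2 α=1/7: [100/7, 7, 234/7]
L3 α=1/2: [1451/14, 223/2, 901/7]
L4 α=1/2: [3019/28, 607/4, 1098/7]
→ [108, 152, 157]


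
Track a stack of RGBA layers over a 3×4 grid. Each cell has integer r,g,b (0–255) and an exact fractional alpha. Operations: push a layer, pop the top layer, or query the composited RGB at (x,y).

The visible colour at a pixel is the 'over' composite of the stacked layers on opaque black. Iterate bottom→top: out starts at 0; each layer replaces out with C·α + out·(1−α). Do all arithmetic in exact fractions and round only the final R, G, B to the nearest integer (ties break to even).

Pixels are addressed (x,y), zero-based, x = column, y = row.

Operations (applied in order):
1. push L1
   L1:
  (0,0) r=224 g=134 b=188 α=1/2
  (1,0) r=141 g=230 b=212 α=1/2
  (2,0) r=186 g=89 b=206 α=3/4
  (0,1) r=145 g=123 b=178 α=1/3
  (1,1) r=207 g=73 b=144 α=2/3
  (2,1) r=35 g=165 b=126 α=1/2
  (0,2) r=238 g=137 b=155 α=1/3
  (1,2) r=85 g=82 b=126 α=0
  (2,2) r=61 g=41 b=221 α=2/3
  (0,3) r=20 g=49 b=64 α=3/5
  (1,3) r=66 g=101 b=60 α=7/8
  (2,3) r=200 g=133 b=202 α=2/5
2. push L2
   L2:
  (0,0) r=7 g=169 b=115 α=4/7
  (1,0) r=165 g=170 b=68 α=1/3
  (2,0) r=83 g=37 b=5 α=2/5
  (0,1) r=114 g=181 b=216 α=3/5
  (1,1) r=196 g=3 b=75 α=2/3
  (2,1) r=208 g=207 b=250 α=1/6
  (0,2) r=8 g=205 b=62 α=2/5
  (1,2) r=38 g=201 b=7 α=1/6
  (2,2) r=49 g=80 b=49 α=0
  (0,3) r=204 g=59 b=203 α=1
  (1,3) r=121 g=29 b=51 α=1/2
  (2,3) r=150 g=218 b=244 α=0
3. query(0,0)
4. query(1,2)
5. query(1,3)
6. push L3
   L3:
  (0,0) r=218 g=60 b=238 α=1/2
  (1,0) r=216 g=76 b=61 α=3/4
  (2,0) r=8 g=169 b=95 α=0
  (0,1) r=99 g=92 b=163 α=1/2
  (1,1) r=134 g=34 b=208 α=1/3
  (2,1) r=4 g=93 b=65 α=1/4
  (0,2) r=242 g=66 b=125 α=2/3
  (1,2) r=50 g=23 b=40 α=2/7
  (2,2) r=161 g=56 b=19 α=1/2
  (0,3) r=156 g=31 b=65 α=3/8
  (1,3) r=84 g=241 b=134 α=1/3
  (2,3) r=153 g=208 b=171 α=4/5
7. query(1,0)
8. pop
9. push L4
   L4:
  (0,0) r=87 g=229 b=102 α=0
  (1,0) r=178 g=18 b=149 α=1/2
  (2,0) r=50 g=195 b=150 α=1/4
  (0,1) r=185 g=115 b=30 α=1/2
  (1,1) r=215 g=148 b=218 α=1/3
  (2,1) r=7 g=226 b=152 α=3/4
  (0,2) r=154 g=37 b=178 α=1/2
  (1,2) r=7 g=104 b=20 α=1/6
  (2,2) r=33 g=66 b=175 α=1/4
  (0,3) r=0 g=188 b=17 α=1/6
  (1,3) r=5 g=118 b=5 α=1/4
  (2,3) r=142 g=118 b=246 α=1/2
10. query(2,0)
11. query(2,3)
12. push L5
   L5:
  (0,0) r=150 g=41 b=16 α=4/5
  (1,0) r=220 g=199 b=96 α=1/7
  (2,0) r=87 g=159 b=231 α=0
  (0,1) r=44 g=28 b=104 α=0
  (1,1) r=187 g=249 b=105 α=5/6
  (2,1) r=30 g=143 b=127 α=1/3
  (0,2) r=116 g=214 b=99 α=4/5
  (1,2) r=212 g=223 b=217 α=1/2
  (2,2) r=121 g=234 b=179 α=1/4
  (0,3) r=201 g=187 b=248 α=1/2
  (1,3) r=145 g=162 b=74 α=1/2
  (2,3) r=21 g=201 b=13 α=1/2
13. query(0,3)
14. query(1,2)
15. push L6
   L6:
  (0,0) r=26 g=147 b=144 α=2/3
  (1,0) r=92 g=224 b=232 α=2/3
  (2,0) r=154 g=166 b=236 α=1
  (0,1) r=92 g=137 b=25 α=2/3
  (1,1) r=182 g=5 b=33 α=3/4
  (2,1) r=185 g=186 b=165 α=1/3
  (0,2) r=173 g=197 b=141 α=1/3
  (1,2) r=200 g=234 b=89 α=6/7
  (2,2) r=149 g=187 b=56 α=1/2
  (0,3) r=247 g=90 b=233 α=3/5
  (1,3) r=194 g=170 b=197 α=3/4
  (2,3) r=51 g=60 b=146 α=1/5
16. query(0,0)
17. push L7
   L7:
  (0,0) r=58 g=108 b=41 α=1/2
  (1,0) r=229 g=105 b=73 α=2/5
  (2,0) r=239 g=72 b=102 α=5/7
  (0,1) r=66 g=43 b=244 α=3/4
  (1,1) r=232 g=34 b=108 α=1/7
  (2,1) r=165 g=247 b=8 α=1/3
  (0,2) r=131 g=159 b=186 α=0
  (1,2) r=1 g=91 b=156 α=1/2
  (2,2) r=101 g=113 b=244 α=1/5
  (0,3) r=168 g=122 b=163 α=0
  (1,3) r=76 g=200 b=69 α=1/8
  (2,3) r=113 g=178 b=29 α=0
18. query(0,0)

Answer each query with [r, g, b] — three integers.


(0,0) stack=L1,L2; from [0,0,0]:
L1 α=1/2: [112, 67, 94]
L2 α=4/7: [52, 877/7, 106]
= [52, 125, 106]

query (1,2) [L1,L2] — begin 0,0,0
+L1 (α=0) → [0, 0, 0]
+L2 (α=1/6) → [19/3, 67/2, 7/6]
rounded: [6, 34, 1]

at x=1,y=3 over L1,L2:
after L1 α=7/8: [231/4, 707/8, 105/2]
after L2 α=1/2: [715/8, 939/16, 207/4]
→ [89, 59, 52]

(1,0) stack=L1,L2,L3; from [0,0,0]:
+L1 (α=1/2) → [141/2, 115, 106]
+L2 (α=1/3) → [102, 400/3, 280/3]
+L3 (α=3/4) → [375/2, 271/3, 829/12]
= [188, 90, 69]

(2,0) stack=L1,L2,L4; from [0,0,0]:
L1 α=3/4: [279/2, 267/4, 309/2]
L2 α=2/5: [1169/10, 1097/20, 947/10]
L4 α=1/4: [4007/40, 7191/80, 4341/40]
= [100, 90, 109]

at x=2,y=3 over L1,L2,L4:
after L1 α=2/5: [80, 266/5, 404/5]
after L2 α=0: [80, 266/5, 404/5]
after L4 α=1/2: [111, 428/5, 817/5]
→ [111, 86, 163]

at x=0,y=3 over L1,L2,L4,L5:
+L1 (α=3/5) → [12, 147/5, 192/5]
+L2 (α=1) → [204, 59, 203]
+L4 (α=1/6) → [170, 161/2, 172]
+L5 (α=1/2) → [371/2, 535/4, 210]
= [186, 134, 210]

query (1,2) [L1,L2,L4,L5] — begin 0,0,0
L1 α=0: [0, 0, 0]
L2 α=1/6: [19/3, 67/2, 7/6]
L4 α=1/6: [58/9, 181/4, 155/36]
L5 α=1/2: [983/9, 1073/8, 7967/72]
rounded: [109, 134, 111]

(0,0) stack=L1,L2,L4,L5,L6; from [0,0,0]:
after L1 α=1/2: [112, 67, 94]
after L2 α=4/7: [52, 877/7, 106]
after L4 α=0: [52, 877/7, 106]
after L5 α=4/5: [652/5, 405/7, 34]
after L6 α=2/3: [304/5, 821/7, 322/3]
rounded: [61, 117, 107]

at x=0,y=0 over L1,L2,L4,L5,L6,L7:
+L1 (α=1/2) → [112, 67, 94]
+L2 (α=4/7) → [52, 877/7, 106]
+L4 (α=0) → [52, 877/7, 106]
+L5 (α=4/5) → [652/5, 405/7, 34]
+L6 (α=2/3) → [304/5, 821/7, 322/3]
+L7 (α=1/2) → [297/5, 1577/14, 445/6]
rounded: [59, 113, 74]


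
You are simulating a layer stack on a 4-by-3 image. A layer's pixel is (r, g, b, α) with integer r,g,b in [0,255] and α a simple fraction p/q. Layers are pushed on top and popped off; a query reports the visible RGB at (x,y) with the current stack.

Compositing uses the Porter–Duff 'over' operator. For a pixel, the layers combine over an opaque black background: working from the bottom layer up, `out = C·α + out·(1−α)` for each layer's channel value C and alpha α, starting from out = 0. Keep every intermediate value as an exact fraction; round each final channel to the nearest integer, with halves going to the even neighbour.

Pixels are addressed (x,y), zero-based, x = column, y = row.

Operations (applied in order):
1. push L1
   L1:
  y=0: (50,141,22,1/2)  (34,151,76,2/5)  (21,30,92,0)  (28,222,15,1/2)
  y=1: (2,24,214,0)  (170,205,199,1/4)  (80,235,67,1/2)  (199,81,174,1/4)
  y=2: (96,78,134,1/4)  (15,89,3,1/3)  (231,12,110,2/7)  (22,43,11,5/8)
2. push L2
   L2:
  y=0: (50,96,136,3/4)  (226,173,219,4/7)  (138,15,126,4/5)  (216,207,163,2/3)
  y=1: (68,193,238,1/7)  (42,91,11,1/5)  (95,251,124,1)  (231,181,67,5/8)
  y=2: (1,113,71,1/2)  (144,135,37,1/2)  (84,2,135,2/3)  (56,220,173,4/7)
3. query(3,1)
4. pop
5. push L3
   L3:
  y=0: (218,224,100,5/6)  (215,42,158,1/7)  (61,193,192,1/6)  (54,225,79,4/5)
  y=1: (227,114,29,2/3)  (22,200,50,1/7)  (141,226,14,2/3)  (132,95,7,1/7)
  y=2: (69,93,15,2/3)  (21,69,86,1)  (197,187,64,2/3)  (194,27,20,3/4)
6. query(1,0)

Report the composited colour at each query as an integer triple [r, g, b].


at x=3,y=1 over L1,L2:
L1 α=1/4: [199/4, 81/4, 87/2]
L2 α=5/8: [5217/32, 3863/32, 931/16]
rounded: [163, 121, 58]

at x=1,y=0 over L1,L3:
after L1 α=2/5: [68/5, 302/5, 152/5]
after L3 α=1/7: [1483/35, 2022/35, 1702/35]
→ [42, 58, 49]


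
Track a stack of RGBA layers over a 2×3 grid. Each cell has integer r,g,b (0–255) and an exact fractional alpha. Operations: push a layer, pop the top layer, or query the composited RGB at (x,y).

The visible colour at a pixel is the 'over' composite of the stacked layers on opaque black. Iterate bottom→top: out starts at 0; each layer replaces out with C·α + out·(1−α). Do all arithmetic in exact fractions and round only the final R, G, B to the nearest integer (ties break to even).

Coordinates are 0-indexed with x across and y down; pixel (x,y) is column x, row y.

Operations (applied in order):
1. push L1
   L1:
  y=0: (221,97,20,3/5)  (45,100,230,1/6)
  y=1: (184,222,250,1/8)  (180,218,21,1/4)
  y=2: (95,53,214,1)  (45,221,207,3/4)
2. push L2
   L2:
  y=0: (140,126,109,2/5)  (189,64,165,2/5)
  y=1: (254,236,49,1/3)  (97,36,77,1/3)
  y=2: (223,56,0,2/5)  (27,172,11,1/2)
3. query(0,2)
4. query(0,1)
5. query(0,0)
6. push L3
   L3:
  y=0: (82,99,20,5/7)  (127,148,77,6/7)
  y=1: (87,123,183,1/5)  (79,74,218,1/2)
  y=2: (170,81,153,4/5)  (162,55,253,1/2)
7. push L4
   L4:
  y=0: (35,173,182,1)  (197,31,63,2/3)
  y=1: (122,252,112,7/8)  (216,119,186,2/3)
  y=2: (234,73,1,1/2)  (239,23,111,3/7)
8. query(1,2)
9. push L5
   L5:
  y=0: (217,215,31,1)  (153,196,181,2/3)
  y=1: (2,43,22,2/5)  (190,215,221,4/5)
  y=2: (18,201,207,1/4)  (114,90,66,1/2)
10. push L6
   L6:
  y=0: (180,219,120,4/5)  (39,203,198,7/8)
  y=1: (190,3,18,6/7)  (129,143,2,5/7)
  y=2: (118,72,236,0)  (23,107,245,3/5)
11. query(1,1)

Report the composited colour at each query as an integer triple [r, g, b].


(0,2) stack=L1,L2; from [0,0,0]:
+L1 (α=1) → [95, 53, 214]
+L2 (α=2/5) → [731/5, 271/5, 642/5]
→ [146, 54, 128]

(0,1) stack=L1,L2; from [0,0,0]:
+L1 (α=1/8) → [23, 111/4, 125/4]
+L2 (α=1/3) → [100, 583/6, 223/6]
→ [100, 97, 37]

at x=0,y=0 over L1,L2:
after L1 α=3/5: [663/5, 291/5, 12]
after L2 α=2/5: [3389/25, 2133/25, 254/5]
→ [136, 85, 51]

at x=1,y=2 over L1,L2,L3,L4:
L1 α=3/4: [135/4, 663/4, 621/4]
L2 α=1/2: [243/8, 1351/8, 665/8]
L3 α=1/2: [1539/16, 1791/16, 2689/16]
L4 α=3/7: [4407/28, 2067/28, 4021/28]
rounded: [157, 74, 144]

at x=1,y=1 over L1,L2,L3,L4,L5,L6:
+L1 (α=1/4) → [45, 109/2, 21/4]
+L2 (α=1/3) → [187/3, 145/3, 175/6]
+L3 (α=1/2) → [212/3, 367/6, 1483/12]
+L4 (α=2/3) → [1508/9, 1795/18, 5947/36]
+L5 (α=4/5) → [8348/45, 3455/18, 37771/180]
+L6 (α=5/7) → [45721/315, 9890/63, 38671/630]
rounded: [145, 157, 61]


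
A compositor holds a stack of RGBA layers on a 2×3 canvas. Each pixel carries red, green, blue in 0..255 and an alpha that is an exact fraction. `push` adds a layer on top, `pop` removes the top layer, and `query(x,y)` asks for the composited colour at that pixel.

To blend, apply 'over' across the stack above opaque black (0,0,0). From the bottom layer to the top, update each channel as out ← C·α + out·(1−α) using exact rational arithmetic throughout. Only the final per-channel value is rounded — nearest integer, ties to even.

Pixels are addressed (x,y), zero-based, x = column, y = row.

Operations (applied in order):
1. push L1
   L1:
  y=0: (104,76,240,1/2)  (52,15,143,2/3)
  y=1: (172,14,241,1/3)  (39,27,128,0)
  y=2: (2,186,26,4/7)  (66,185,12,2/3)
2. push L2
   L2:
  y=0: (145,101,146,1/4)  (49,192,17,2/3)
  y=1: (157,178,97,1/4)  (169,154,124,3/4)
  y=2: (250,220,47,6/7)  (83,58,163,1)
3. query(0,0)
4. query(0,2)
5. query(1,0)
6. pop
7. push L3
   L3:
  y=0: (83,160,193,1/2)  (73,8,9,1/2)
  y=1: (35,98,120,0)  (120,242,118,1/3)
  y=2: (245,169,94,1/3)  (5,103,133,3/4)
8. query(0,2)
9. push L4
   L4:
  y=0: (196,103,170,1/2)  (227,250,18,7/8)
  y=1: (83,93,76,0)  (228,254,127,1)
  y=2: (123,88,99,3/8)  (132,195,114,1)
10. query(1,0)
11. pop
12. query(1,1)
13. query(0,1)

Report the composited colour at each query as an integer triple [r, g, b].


(0,0) stack=L1,L2; from [0,0,0]:
+L1 (α=1/2) → [52, 38, 120]
+L2 (α=1/4) → [301/4, 215/4, 253/2]
→ [75, 54, 126]

at x=0,y=2 over L1,L2:
+L1 (α=4/7) → [8/7, 744/7, 104/7]
+L2 (α=6/7) → [10508/49, 9984/49, 2078/49]
rounded: [214, 204, 42]

(1,0) stack=L1,L2; from [0,0,0]:
+L1 (α=2/3) → [104/3, 10, 286/3]
+L2 (α=2/3) → [398/9, 394/3, 388/9]
→ [44, 131, 43]

at x=0,y=2 over L1,L3:
+L1 (α=4/7) → [8/7, 744/7, 104/7]
+L3 (α=1/3) → [577/7, 2671/21, 866/21]
→ [82, 127, 41]

at x=1,y=0 over L1,L3,L4:
after L1 α=2/3: [104/3, 10, 286/3]
after L3 α=1/2: [323/6, 9, 313/6]
after L4 α=7/8: [9857/48, 1759/8, 1069/48]
= [205, 220, 22]

at x=1,y=1 over L1,L3:
+L1 (α=0) → [0, 0, 0]
+L3 (α=1/3) → [40, 242/3, 118/3]
→ [40, 81, 39]

at x=0,y=1 over L1,L3:
L1 α=1/3: [172/3, 14/3, 241/3]
L3 α=0: [172/3, 14/3, 241/3]
→ [57, 5, 80]


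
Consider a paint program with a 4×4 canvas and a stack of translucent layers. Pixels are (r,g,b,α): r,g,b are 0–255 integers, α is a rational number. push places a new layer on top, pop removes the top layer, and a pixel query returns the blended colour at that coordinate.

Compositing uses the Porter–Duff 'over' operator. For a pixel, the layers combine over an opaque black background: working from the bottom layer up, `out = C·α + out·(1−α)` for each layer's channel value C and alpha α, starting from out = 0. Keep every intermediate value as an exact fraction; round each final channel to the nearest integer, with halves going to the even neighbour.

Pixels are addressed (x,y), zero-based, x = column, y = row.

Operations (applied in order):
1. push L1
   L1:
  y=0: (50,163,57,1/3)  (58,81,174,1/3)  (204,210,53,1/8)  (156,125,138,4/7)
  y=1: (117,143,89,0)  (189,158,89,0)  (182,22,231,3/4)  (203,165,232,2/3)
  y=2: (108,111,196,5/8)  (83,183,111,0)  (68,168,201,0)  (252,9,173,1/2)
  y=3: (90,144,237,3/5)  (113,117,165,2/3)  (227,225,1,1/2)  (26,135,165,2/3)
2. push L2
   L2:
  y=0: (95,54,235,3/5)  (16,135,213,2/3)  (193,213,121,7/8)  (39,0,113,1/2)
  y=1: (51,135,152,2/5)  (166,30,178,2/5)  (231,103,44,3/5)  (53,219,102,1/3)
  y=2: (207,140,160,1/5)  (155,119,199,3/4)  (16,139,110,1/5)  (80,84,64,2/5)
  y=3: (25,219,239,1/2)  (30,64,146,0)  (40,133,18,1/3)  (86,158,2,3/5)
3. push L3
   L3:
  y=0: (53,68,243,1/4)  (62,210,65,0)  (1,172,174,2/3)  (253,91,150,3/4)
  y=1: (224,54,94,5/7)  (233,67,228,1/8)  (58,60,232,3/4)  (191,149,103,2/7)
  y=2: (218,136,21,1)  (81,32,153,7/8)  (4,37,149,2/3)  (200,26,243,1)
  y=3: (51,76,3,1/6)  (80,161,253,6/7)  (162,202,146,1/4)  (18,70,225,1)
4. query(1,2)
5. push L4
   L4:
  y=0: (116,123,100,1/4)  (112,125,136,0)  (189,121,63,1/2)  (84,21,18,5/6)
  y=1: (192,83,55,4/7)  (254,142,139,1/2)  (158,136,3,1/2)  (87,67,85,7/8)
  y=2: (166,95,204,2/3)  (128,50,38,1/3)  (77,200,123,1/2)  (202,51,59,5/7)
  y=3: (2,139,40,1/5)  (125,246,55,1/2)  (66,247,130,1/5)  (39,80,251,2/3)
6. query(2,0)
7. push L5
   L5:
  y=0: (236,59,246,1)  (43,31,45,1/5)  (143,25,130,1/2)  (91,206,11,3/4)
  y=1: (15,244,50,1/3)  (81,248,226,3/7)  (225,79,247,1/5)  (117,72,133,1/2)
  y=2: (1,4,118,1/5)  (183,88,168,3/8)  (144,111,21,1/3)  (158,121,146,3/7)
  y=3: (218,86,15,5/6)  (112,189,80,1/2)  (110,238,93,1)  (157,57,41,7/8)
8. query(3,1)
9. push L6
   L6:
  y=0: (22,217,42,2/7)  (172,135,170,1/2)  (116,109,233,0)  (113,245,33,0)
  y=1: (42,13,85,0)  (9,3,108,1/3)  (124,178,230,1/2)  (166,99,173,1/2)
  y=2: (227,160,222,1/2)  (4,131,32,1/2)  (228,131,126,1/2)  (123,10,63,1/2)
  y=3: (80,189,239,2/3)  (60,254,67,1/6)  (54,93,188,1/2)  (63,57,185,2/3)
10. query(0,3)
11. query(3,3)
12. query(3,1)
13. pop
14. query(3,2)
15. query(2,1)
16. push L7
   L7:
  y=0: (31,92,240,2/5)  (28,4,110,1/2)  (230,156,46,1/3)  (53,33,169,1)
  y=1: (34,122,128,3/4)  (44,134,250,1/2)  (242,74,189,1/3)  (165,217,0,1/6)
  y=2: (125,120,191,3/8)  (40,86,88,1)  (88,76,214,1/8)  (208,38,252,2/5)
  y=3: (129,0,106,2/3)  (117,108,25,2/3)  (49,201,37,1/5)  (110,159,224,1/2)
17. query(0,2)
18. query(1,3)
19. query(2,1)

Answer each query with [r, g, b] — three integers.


query (1,2) [L1,L2,L3] — begin 0,0,0
L1 α=0: [0, 0, 0]
L2 α=3/4: [465/4, 357/4, 597/4]
L3 α=7/8: [2733/32, 1253/32, 4881/32]
= [85, 39, 153]

(2,0) stack=L1,L2,L3,L4; from [0,0,0]:
after L1 α=1/8: [51/2, 105/4, 53/8]
after L2 α=7/8: [2753/16, 6069/32, 6829/64]
after L3 α=2/3: [2785/48, 17077/96, 29101/192]
after L4 α=1/2: [11857/96, 28693/192, 41197/384]
rounded: [124, 149, 107]

(3,1) stack=L1,L2,L3,L4,L5; from [0,0,0]:
L1 α=2/3: [406/3, 110, 464/3]
L2 α=1/3: [971/9, 439/3, 1234/9]
L3 α=2/7: [8293/63, 3089/21, 8024/63]
L4 α=7/8: [11665/126, 6469/84, 45509/504]
L5 α=1/2: [26407/252, 12517/168, 112541/1008]
rounded: [105, 75, 112]

(0,3) stack=L1,L2,L3,L4,L5,L6; from [0,0,0]:
+L1 (α=3/5) → [54, 432/5, 711/5]
+L2 (α=1/2) → [79/2, 1527/10, 953/5]
+L3 (α=1/6) → [497/12, 1679/12, 478/3]
+L4 (α=1/5) → [503/15, 2096/15, 2032/15]
+L5 (α=5/6) → [16853/90, 4273/45, 3157/90]
+L6 (α=2/3) → [31253/270, 21283/135, 46177/270]
rounded: [116, 158, 171]

(3,3) stack=L1,L2,L3,L4,L5,L6; from [0,0,0]:
L1 α=2/3: [52/3, 90, 110]
L2 α=3/5: [878/15, 654/5, 226/5]
L3 α=1: [18, 70, 225]
L4 α=2/3: [32, 230/3, 727/3]
L5 α=7/8: [1131/8, 1427/24, 397/6]
L6 α=2/3: [713/8, 4163/72, 2617/18]
= [89, 58, 145]

query (3,1) [L1,L2,L3,L4,L5,L6] — begin 0,0,0
+L1 (α=2/3) → [406/3, 110, 464/3]
+L2 (α=1/3) → [971/9, 439/3, 1234/9]
+L3 (α=2/7) → [8293/63, 3089/21, 8024/63]
+L4 (α=7/8) → [11665/126, 6469/84, 45509/504]
+L5 (α=1/2) → [26407/252, 12517/168, 112541/1008]
+L6 (α=1/2) → [68239/504, 29149/336, 286925/2016]
→ [135, 87, 142]

(3,2) stack=L1,L2,L3,L4,L5; from [0,0,0]:
L1 α=1/2: [126, 9/2, 173/2]
L2 α=2/5: [538/5, 363/10, 155/2]
L3 α=1: [200, 26, 243]
L4 α=5/7: [1410/7, 307/7, 781/7]
L5 α=3/7: [8958/49, 3769/49, 6190/49]
rounded: [183, 77, 126]

query (2,1) [L1,L2,L3,L4,L5] — begin 0,0,0
L1 α=3/4: [273/2, 33/2, 693/4]
L2 α=3/5: [966/5, 342/5, 957/10]
L3 α=3/4: [459/5, 621/10, 7917/40]
L4 α=1/2: [1249/10, 1981/20, 8037/80]
L5 α=1/5: [3623/25, 2376/25, 12977/100]
rounded: [145, 95, 130]

query (0,2) [L1,L2,L3,L4,L5,L7] — begin 0,0,0
L1 α=5/8: [135/2, 555/8, 245/2]
L2 α=1/5: [477/5, 167/2, 130]
L3 α=1: [218, 136, 21]
L4 α=2/3: [550/3, 326/3, 143]
L5 α=1/5: [2203/15, 1316/15, 138]
L7 α=3/8: [416/3, 599/6, 1263/8]
= [139, 100, 158]

at x=1,y=3 over L1,L2,L3,L4,L5,L7:
L1 α=2/3: [226/3, 78, 110]
L2 α=0: [226/3, 78, 110]
L3 α=6/7: [238/3, 1044/7, 1628/7]
L4 α=1/2: [613/6, 1383/7, 2013/14]
L5 α=1/2: [1285/12, 1353/7, 3133/28]
L7 α=2/3: [4093/36, 955/7, 1511/28]
→ [114, 136, 54]

query (2,1) [L1,L2,L3,L4,L5,L7] — begin 0,0,0
+L1 (α=3/4) → [273/2, 33/2, 693/4]
+L2 (α=3/5) → [966/5, 342/5, 957/10]
+L3 (α=3/4) → [459/5, 621/10, 7917/40]
+L4 (α=1/2) → [1249/10, 1981/20, 8037/80]
+L5 (α=1/5) → [3623/25, 2376/25, 12977/100]
+L7 (α=1/3) → [4432/25, 6602/75, 22427/150]
rounded: [177, 88, 150]


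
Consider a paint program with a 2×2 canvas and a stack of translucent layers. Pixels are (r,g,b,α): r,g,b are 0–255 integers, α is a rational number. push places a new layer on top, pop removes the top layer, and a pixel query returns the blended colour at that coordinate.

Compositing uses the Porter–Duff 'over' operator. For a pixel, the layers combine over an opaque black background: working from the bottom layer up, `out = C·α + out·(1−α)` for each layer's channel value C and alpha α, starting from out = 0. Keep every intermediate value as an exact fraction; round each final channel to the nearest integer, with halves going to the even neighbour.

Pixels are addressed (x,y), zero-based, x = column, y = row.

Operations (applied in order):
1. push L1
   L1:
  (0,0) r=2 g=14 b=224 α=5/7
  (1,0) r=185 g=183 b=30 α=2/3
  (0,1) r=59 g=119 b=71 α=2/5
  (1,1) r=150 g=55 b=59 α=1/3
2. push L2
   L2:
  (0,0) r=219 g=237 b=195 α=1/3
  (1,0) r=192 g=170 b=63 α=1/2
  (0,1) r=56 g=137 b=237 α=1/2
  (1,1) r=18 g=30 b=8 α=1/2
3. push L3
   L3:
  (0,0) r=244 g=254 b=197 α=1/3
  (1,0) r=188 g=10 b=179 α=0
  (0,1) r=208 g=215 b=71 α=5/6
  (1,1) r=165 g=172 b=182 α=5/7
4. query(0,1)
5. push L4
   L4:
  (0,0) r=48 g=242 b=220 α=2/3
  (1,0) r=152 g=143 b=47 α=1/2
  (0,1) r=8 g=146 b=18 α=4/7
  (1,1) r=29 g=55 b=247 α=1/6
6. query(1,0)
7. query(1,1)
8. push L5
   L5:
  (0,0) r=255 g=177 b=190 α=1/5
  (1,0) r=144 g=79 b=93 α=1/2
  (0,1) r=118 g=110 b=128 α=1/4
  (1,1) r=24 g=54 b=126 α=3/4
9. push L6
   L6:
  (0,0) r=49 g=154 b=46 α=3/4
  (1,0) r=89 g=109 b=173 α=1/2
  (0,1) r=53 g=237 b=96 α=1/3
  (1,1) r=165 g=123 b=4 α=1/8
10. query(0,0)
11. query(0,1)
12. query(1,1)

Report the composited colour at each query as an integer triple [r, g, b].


(0,1) stack=L1,L2,L3; from [0,0,0]:
L1 α=2/5: [118/5, 238/5, 142/5]
L2 α=1/2: [199/5, 923/10, 1327/10]
L3 α=5/6: [5399/30, 3891/20, 4877/60]
→ [180, 195, 81]

(1,0) stack=L1,L2,L3,L4; from [0,0,0]:
after L1 α=2/3: [370/3, 122, 20]
after L2 α=1/2: [473/3, 146, 83/2]
after L3 α=0: [473/3, 146, 83/2]
after L4 α=1/2: [929/6, 289/2, 177/4]
→ [155, 144, 44]

at x=1,y=1 over L1,L2,L3,L4:
+L1 (α=1/3) → [50, 55/3, 59/3]
+L2 (α=1/2) → [34, 145/6, 83/6]
+L3 (α=5/7) → [893/7, 2725/21, 2813/21]
+L4 (α=1/6) → [778/7, 7390/63, 9626/63]
→ [111, 117, 153]

(0,0) stack=L1,L2,L3,L4,L5,L6; from [0,0,0]:
+L1 (α=5/7) → [10/7, 10, 160]
+L2 (α=1/3) → [1553/21, 257/3, 515/3]
+L3 (α=1/3) → [8230/63, 1276/9, 1621/9]
+L4 (α=2/3) → [14278/189, 5632/27, 5581/27]
+L5 (α=1/5) → [105307/945, 27307/135, 27454/135]
+L6 (α=3/4) → [122111/1890, 89677/540, 11521/135]
→ [65, 166, 85]

(0,1) stack=L1,L2,L3,L4,L5,L6; from [0,0,0]:
L1 α=2/5: [118/5, 238/5, 142/5]
L2 α=1/2: [199/5, 923/10, 1327/10]
L3 α=5/6: [5399/30, 3891/20, 4877/60]
L4 α=4/7: [817/10, 23353/140, 6317/140]
L5 α=1/4: [3631/40, 85459/560, 36871/560]
L6 α=1/3: [4691/60, 151819/840, 63751/840]
rounded: [78, 181, 76]

at x=1,y=1 over L1,L2,L3,L4,L5,L6:
after L1 α=1/3: [50, 55/3, 59/3]
after L2 α=1/2: [34, 145/6, 83/6]
after L3 α=5/7: [893/7, 2725/21, 2813/21]
after L4 α=1/6: [778/7, 7390/63, 9626/63]
after L5 α=3/4: [641/14, 4399/63, 8360/63]
after L6 α=1/8: [971/16, 2753/36, 2099/18]
→ [61, 76, 117]


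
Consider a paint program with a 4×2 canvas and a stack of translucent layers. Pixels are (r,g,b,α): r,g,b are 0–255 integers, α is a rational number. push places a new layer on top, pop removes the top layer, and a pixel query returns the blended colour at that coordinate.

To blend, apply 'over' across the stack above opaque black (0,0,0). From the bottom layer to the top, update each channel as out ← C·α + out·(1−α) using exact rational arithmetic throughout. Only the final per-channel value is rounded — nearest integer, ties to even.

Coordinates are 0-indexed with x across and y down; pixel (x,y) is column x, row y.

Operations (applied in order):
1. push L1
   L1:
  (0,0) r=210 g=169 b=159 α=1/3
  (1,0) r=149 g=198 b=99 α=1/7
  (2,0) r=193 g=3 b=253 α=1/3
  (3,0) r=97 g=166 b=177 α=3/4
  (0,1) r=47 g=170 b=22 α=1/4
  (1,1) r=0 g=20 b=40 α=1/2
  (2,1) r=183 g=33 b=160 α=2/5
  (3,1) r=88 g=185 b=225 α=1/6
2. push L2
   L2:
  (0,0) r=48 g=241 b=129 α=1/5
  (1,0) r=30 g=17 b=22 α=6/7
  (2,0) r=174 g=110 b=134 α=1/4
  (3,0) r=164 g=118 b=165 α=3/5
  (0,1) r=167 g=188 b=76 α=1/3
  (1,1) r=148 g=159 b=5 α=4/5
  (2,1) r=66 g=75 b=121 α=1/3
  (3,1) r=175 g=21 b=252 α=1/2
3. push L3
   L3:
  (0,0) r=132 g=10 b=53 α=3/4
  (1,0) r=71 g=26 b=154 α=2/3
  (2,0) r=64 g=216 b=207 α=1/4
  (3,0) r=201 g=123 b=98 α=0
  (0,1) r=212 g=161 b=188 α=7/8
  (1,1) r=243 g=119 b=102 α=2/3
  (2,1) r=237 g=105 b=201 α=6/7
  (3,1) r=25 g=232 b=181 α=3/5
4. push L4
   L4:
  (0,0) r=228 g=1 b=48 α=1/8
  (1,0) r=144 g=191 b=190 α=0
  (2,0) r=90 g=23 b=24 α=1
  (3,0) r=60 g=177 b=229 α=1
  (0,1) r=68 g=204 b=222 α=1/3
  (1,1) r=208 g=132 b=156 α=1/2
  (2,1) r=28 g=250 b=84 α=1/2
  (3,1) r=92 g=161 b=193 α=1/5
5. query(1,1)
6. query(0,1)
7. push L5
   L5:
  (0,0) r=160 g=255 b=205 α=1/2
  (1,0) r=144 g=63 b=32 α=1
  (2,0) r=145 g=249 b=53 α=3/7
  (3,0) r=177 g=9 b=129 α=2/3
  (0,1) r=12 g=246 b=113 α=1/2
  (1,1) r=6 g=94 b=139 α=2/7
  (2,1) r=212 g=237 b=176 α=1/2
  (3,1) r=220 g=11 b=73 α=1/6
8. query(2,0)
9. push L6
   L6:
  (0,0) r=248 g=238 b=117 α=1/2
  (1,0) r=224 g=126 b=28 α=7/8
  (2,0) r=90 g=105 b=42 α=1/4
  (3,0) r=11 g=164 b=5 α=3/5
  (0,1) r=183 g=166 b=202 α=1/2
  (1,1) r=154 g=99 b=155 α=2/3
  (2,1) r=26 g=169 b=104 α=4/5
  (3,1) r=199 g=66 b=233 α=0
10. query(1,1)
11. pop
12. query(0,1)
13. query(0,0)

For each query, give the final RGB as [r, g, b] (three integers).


at x=1,y=1 over L1,L2,L3,L4:
after L1 α=1/2: [0, 10, 20]
after L2 α=4/5: [592/5, 646/5, 8]
after L3 α=2/3: [3022/15, 612/5, 212/3]
after L4 α=1/2: [3071/15, 636/5, 340/3]
= [205, 127, 113]

at x=0,y=1 over L1,L2,L3,L4:
after L1 α=1/4: [47/4, 85/2, 11/2]
after L2 α=1/3: [127/2, 91, 29]
after L3 α=7/8: [3095/16, 609/4, 1345/8]
after L4 α=1/3: [1213/8, 339/2, 2233/12]
→ [152, 170, 186]

query (2,0) [L1,L2,L3,L4,L5] — begin 0,0,0
L1 α=1/3: [193/3, 1, 253/3]
L2 α=1/4: [367/4, 113/4, 387/4]
L3 α=1/4: [1357/16, 1203/16, 1989/16]
L4 α=1: [90, 23, 24]
L5 α=3/7: [795/7, 839/7, 255/7]
rounded: [114, 120, 36]

query (1,1) [L1,L2,L3,L4,L5,L6] — begin 0,0,0
L1 α=1/2: [0, 10, 20]
L2 α=4/5: [592/5, 646/5, 8]
L3 α=2/3: [3022/15, 612/5, 212/3]
L4 α=1/2: [3071/15, 636/5, 340/3]
L5 α=2/7: [3107/21, 824/7, 362/3]
L6 α=2/3: [9575/63, 2210/21, 1292/9]
rounded: [152, 105, 144]

at x=0,y=1 over L1,L2,L3,L4,L5:
L1 α=1/4: [47/4, 85/2, 11/2]
L2 α=1/3: [127/2, 91, 29]
L3 α=7/8: [3095/16, 609/4, 1345/8]
L4 α=1/3: [1213/8, 339/2, 2233/12]
L5 α=1/2: [1309/16, 831/4, 3589/24]
→ [82, 208, 150]

query (0,0) [L1,L2,L3,L4,L5] — begin 0,0,0
+L1 (α=1/3) → [70, 169/3, 53]
+L2 (α=1/5) → [328/5, 1399/15, 341/5]
+L3 (α=3/4) → [577/5, 1849/60, 284/5]
+L4 (α=1/8) → [5179/40, 13003/480, 557/10]
+L5 (α=1/2) → [11579/80, 135403/960, 2607/20]
= [145, 141, 130]


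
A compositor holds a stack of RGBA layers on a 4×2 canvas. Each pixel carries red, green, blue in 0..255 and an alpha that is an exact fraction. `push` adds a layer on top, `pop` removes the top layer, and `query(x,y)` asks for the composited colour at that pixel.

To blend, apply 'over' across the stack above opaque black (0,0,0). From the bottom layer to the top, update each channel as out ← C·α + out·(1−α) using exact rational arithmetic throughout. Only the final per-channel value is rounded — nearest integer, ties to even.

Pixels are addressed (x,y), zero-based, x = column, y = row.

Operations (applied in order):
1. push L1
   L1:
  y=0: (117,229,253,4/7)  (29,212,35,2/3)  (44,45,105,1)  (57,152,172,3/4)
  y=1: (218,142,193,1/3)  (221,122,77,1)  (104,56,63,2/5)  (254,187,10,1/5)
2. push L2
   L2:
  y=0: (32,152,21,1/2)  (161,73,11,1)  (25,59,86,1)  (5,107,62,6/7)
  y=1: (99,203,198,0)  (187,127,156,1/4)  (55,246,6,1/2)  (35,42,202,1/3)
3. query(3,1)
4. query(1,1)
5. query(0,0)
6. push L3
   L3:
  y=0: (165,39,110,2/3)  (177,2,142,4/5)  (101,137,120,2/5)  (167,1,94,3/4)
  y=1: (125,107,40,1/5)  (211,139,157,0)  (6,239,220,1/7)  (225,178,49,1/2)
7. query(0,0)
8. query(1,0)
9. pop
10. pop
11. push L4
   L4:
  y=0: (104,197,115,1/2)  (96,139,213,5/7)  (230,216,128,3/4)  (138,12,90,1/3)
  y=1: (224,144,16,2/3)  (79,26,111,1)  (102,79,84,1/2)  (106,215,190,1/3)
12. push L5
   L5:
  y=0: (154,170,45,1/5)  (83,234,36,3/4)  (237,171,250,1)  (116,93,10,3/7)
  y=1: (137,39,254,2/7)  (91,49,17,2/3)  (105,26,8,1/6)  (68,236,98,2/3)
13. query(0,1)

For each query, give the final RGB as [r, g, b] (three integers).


(3,1) stack=L1,L2; from [0,0,0]:
+L1 (α=1/5) → [254/5, 187/5, 2]
+L2 (α=1/3) → [683/15, 584/15, 206/3]
rounded: [46, 39, 69]

at x=1,y=1 over L1,L2:
after L1 α=1: [221, 122, 77]
after L2 α=1/4: [425/2, 493/4, 387/4]
→ [212, 123, 97]

(0,0) stack=L1,L2; from [0,0,0]:
after L1 α=4/7: [468/7, 916/7, 1012/7]
after L2 α=1/2: [346/7, 990/7, 1159/14]
= [49, 141, 83]

(0,0) stack=L1,L2,L3; from [0,0,0]:
L1 α=4/7: [468/7, 916/7, 1012/7]
L2 α=1/2: [346/7, 990/7, 1159/14]
L3 α=2/3: [2656/21, 512/7, 1413/14]
rounded: [126, 73, 101]

query (1,0) [L1,L2,L3] — begin 0,0,0
L1 α=2/3: [58/3, 424/3, 70/3]
L2 α=1: [161, 73, 11]
L3 α=4/5: [869/5, 81/5, 579/5]
rounded: [174, 16, 116]

query (0,1) [L1,L4,L5] — begin 0,0,0
after L1 α=1/3: [218/3, 142/3, 193/3]
after L4 α=2/3: [1562/9, 1006/9, 289/9]
after L5 α=2/7: [1468/9, 5732/63, 6017/63]
→ [163, 91, 96]


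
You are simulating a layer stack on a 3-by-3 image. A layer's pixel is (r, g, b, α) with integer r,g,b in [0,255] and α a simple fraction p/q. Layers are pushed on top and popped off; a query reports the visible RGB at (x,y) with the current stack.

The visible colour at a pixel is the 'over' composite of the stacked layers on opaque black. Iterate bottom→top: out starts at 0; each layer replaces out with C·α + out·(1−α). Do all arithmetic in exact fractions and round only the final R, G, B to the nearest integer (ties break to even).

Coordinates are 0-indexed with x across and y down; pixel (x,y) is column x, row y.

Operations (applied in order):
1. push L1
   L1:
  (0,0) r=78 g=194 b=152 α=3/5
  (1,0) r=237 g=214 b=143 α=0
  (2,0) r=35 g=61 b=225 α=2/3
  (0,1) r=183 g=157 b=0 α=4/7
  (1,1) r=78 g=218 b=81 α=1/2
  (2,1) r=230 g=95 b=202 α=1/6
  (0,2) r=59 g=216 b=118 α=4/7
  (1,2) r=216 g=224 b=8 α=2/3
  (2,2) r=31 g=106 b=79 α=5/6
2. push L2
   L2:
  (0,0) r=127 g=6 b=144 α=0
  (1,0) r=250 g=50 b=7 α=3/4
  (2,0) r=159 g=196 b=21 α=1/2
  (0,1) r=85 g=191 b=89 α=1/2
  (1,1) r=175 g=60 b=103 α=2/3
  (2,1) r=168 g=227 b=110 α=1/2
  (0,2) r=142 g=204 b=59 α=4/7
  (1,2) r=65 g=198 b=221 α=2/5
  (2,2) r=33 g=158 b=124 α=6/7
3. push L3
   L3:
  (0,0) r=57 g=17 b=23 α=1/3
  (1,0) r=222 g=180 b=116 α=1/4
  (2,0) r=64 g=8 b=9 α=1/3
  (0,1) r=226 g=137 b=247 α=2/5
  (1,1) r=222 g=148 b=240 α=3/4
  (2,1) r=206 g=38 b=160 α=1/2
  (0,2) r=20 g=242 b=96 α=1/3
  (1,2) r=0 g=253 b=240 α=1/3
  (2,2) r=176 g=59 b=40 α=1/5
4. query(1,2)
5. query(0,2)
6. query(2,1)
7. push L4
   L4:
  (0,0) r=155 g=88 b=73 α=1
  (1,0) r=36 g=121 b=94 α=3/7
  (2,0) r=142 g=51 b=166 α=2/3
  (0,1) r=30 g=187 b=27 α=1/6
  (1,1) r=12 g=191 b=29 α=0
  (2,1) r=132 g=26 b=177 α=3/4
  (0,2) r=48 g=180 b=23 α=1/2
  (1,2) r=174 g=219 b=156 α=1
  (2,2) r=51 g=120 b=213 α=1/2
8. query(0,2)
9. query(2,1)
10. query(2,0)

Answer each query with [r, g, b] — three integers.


query (1,2) [L1,L2,L3] — begin 0,0,0
after L1 α=2/3: [144, 448/3, 16/3]
after L2 α=2/5: [562/5, 844/5, 458/5]
after L3 α=1/3: [1124/15, 2953/15, 2116/15]
= [75, 197, 141]

at x=0,y=2 over L1,L2,L3:
L1 α=4/7: [236/7, 864/7, 472/7]
L2 α=4/7: [4684/49, 8304/49, 3068/49]
L3 α=1/3: [10348/147, 28466/147, 10840/147]
rounded: [70, 194, 74]

query (2,1) [L1,L2,L3] — begin 0,0,0
L1 α=1/6: [115/3, 95/6, 101/3]
L2 α=1/2: [619/6, 1457/12, 431/6]
L3 α=1/2: [1855/12, 1913/24, 1391/12]
rounded: [155, 80, 116]

(0,2) stack=L1,L2,L3,L4; from [0,0,0]:
after L1 α=4/7: [236/7, 864/7, 472/7]
after L2 α=4/7: [4684/49, 8304/49, 3068/49]
after L3 α=1/3: [10348/147, 28466/147, 10840/147]
after L4 α=1/2: [8702/147, 27463/147, 14221/294]
= [59, 187, 48]

query (2,1) [L1,L2,L3,L4] — begin 0,0,0
after L1 α=1/6: [115/3, 95/6, 101/3]
after L2 α=1/2: [619/6, 1457/12, 431/6]
after L3 α=1/2: [1855/12, 1913/24, 1391/12]
after L4 α=3/4: [6607/48, 3785/96, 7763/48]
rounded: [138, 39, 162]

(2,0) stack=L1,L2,L3,L4; from [0,0,0]:
L1 α=2/3: [70/3, 122/3, 150]
L2 α=1/2: [547/6, 355/3, 171/2]
L3 α=1/3: [739/9, 734/9, 60]
L4 α=2/3: [3295/27, 1652/27, 392/3]
= [122, 61, 131]


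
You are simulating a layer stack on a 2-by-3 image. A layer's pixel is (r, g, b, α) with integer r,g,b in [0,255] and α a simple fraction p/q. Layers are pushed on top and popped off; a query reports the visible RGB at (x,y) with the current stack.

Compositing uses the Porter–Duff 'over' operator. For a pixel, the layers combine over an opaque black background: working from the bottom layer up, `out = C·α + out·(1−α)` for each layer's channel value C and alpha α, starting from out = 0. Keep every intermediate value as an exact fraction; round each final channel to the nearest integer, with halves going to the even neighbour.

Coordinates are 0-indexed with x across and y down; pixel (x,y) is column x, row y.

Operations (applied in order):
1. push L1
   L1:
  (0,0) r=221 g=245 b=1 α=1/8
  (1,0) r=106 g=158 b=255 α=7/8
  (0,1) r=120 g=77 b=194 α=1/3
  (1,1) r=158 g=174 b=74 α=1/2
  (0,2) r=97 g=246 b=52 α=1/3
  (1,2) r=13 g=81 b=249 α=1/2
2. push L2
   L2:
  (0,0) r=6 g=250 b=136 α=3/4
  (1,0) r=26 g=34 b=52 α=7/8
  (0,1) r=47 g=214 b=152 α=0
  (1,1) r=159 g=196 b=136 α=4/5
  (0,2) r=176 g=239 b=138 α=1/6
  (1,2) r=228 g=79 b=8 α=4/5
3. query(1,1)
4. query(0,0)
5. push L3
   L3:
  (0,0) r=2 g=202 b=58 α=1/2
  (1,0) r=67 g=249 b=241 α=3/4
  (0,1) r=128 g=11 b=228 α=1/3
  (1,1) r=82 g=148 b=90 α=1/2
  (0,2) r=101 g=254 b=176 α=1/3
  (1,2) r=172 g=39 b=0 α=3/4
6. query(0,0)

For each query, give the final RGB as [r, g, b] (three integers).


(1,1) stack=L1,L2; from [0,0,0]:
L1 α=1/2: [79, 87, 37]
L2 α=4/5: [143, 871/5, 581/5]
→ [143, 174, 116]

at x=0,y=0 over L1,L2:
+L1 (α=1/8) → [221/8, 245/8, 1/8]
+L2 (α=3/4) → [365/32, 6245/32, 3265/32]
= [11, 195, 102]

at x=0,y=0 over L1,L2,L3:
+L1 (α=1/8) → [221/8, 245/8, 1/8]
+L2 (α=3/4) → [365/32, 6245/32, 3265/32]
+L3 (α=1/2) → [429/64, 12709/64, 5121/64]
→ [7, 199, 80]
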